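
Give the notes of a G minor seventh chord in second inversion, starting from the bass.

D, F, G, Bb

The chord tones are G–Bb–D–F. With the fifth (D) lowest for second inversion: D, F, G, Bb.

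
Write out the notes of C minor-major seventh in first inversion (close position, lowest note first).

C minor-major seventh is C–Eb–G–B. First inversion puts the third (Eb) in the bass, with the remaining tones above: Eb, G, B, C.

Eb, G, B, C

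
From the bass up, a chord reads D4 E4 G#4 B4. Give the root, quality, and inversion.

E dominant seventh, third inversion

Reducing to letter names: D, E, G#, B. These stack in thirds as E–G#–B–D — an E dominant seventh chord.
D is the seventh of E dominant seventh; seventh in the bass means third inversion (figured bass 4/2).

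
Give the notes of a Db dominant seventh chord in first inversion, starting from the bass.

The chord tones are Db–F–Ab–Cb. With the third (F) lowest for first inversion: F, Ab, Cb, Db.

F, Ab, Cb, Db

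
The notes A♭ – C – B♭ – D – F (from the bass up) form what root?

Bb

Ab, C, Bb, D, F are the tones of a Bb dominant ninth chord (Bb–D–F–Ab–C), making Bb the root.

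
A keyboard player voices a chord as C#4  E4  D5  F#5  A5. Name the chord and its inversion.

D major ninth, third inversion

The distinct note names are C#, E, D, F#, A. Stacked in thirds they read D–F#–A–C#–E, which is a major ninth chord on D.
The lowest note is C#, the seventh of the chord, so this is third inversion.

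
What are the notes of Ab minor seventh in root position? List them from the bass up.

Spelling Ab minor seventh: Ab–Cb–Eb–Gb. In root position the root is bass, giving Ab, Cb, Eb, Gb from the bottom.

Ab, Cb, Eb, Gb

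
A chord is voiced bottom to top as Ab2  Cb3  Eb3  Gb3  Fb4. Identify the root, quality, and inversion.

The distinct note names are Ab, Cb, Eb, Gb, Fb. Stacked in thirds they read Fb–Ab–Cb–Eb–Gb, which is a major ninth chord on Fb.
With the third (Ab) in the bass, the chord is in first inversion.

Fb major ninth, first inversion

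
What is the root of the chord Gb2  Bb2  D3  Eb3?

Eb

The distinct letter names are Gb, Bb, D, Eb. Arranged as a stack of thirds they read Eb–Gb–Bb–D, so Eb is the root (an Eb minor-major seventh chord).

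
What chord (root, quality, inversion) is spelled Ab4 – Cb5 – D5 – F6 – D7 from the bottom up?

The pitch classes Ab, Cb, D, F arrange in thirds as D–F–Ab–Cb: a D diminished seventh chord.
Ab is the fifth of D diminished seventh; fifth in the bass means second inversion (figured bass 4/3).

D diminished seventh, second inversion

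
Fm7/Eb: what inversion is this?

Fm7/Eb means F minor seventh with Eb in the bass. Eb is the seventh of F minor seventh (F–Ab–C–Eb), so this is third inversion.

third inversion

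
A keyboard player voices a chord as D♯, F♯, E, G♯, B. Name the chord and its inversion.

Reducing to letter names: D#, F#, E, G#, B. These stack in thirds as E–G#–B–D#–F# — an E major ninth chord.
D# is the seventh of E major ninth; seventh in the bass means third inversion.

E major ninth, third inversion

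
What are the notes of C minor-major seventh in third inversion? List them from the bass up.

B, C, Eb, G

Spelling C minor-major seventh: C–Eb–G–B. In third inversion the seventh is bass, giving B, C, Eb, G from the bottom.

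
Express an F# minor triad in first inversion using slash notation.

F#m/A

First inversion of F# minor has the third (A) in the bass. As a slash chord: F#m/A.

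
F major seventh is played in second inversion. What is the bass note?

C

F major seventh is F–A–C–E. Second inversion places the fifth in the bass: C.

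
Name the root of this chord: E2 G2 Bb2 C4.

The distinct letter names are E, G, Bb, C. Arranged as a stack of thirds they read C–E–G–Bb, so C is the root (a C dominant seventh chord).

C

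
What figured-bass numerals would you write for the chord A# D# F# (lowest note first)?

6/4

The notes A#, D#, F# stack in thirds as D#–F#–A# — a D# minor triad. The bass A# is the fifth, so this is second inversion: figured 6/4.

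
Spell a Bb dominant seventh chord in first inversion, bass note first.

D, F, Ab, Bb

The chord tones are Bb–D–F–Ab. With the third (D) lowest for first inversion: D, F, Ab, Bb.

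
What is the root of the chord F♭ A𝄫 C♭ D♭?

Db

Fb, Abb, Cb, Db are the tones of a Db half-diminished seventh chord (Db–Fb–Abb–Cb), making Db the root.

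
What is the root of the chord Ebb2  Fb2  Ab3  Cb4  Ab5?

Ebb, Fb, Ab, Cb are the tones of an Fb dominant seventh chord (Fb–Ab–Cb–Ebb), making Fb the root.

Fb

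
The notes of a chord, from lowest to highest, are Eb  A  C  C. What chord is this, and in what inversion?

The distinct note names are Eb, A, C. Stacked in thirds they read A–C–Eb, which is a diminished triad on A.
With the fifth (Eb) in the bass, the chord is in second inversion (figured bass 6/4).

A diminished, second inversion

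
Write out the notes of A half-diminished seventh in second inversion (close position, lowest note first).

Eb, G, A, C

Spelling A half-diminished seventh: A–C–Eb–G. In second inversion the fifth is bass, giving Eb, G, A, C from the bottom.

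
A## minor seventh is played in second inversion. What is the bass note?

In second inversion the fifth is lowest. For A## minor seventh (A##–C##–E##–G##) that is E##.

E##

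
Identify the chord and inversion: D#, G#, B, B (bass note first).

The pitch classes D#, G#, B arrange in thirds as G#–B–D#: a G# minor triad.
D# is the fifth of G# minor; fifth in the bass means second inversion (figured bass 6/4).

G# minor, second inversion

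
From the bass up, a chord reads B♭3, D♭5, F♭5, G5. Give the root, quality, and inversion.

G diminished seventh, first inversion

Reducing to letter names: Bb, Db, Fb, G. These stack in thirds as G–Bb–Db–Fb — a G diminished seventh chord.
With the third (Bb) in the bass, the chord is in first inversion (figured bass 6/5).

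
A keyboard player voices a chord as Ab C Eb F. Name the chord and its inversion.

The pitch classes Ab, C, Eb, F arrange in thirds as F–Ab–C–Eb: an F minor seventh chord.
Ab is the third of F minor seventh; third in the bass means first inversion (figured bass 6/5).

F minor seventh, first inversion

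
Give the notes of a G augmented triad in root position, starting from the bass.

G, B, D#

The chord tones are G–B–D#. With the root (G) lowest for root position: G, B, D#.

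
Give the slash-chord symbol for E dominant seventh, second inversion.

E7/B

Second inversion of E dominant seventh has the fifth (B) in the bass. As a slash chord: E7/B.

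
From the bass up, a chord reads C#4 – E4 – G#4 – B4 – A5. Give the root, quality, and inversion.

A major ninth, first inversion

The distinct note names are C#, E, G#, B, A. Stacked in thirds they read A–C#–E–G#–B, which is a major ninth chord on A.
C# is the third of A major ninth; third in the bass means first inversion.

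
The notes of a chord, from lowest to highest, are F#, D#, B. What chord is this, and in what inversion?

B major, second inversion

Reducing to letter names: F#, D#, B. These stack in thirds as B–D#–F# — a B major triad.
F# is the fifth of B major; fifth in the bass means second inversion (figured bass 6/4).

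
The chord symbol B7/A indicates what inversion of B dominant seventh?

B7/A means B dominant seventh with A in the bass. A is the seventh of B dominant seventh (B–D#–F#–A), so this is third inversion.

third inversion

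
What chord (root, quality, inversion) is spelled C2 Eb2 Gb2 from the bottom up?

C diminished, root position

The distinct note names are C, Eb, Gb. Stacked in thirds they read C–Eb–Gb, which is a diminished triad on C.
C is the root of C diminished; root in the bass means root position (figured bass 5/3).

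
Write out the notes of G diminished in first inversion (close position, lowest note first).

Bb, Db, G

Spelling G diminished: G–Bb–Db. In first inversion the third is bass, giving Bb, Db, G from the bottom.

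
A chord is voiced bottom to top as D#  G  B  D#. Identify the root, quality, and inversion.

The distinct note names are D#, G, B. Stacked in thirds they read G–B–D#, which is an augmented triad on G.
With the fifth (D#) in the bass, the chord is in second inversion (figured bass 6/4).

G augmented, second inversion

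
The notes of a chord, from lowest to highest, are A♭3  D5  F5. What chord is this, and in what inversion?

D diminished, second inversion

The distinct note names are Ab, D, F. Stacked in thirds they read D–F–Ab, which is a diminished triad on D.
With the fifth (Ab) in the bass, the chord is in second inversion (figured bass 6/4).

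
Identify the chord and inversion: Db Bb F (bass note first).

The pitch classes Db, Bb, F arrange in thirds as Bb–Db–F: a Bb minor triad.
Db is the third of Bb minor; third in the bass means first inversion (figured bass 6).

Bb minor, first inversion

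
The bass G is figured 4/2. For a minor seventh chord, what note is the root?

The figures 4/2 mean the seventh of the chord is in the bass. If G is the seventh of a minor seventh chord, the root is A (chord tones A–C–E–G).

A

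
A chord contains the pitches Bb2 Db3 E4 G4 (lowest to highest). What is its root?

Bb, Db, E, G are the tones of an E diminished seventh chord (E–G–Bb–Db), making E the root.

E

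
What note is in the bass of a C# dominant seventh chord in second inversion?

G#

In second inversion the fifth is lowest. For C# dominant seventh (C#–E#–G#–B) that is G#.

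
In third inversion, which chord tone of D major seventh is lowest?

D major seventh is D–F#–A–C#. Third inversion places the seventh in the bass: C#.

C#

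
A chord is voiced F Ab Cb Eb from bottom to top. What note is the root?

The distinct letter names are F, Ab, Cb, Eb. Arranged as a stack of thirds they read F–Ab–Cb–Eb, so F is the root (an F half-diminished seventh chord).

F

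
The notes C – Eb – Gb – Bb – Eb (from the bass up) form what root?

C

The distinct letter names are C, Eb, Gb, Bb. Arranged as a stack of thirds they read C–Eb–Gb–Bb, so C is the root (a C half-diminished seventh chord).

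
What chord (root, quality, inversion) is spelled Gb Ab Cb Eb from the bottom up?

Ab minor seventh, third inversion

The distinct note names are Gb, Ab, Cb, Eb. Stacked in thirds they read Ab–Cb–Eb–Gb, which is a minor seventh chord on Ab.
Gb is the seventh of Ab minor seventh; seventh in the bass means third inversion (figured bass 4/2).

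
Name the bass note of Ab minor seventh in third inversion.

In third inversion the seventh is lowest. For Ab minor seventh (Ab–Cb–Eb–Gb) that is Gb.

Gb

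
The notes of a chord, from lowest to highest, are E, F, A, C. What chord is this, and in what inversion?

F major seventh, third inversion

The pitch classes E, F, A, C arrange in thirds as F–A–C–E: an F major seventh chord.
E is the seventh of F major seventh; seventh in the bass means third inversion (figured bass 4/2).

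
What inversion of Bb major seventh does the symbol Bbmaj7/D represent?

first inversion

Bbmaj7/D means Bb major seventh with D in the bass. D is the third of Bb major seventh (Bb–D–F–A), so this is first inversion.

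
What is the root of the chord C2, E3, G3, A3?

Reordering C, E, G, A into stacked thirds gives A–C–E–G; the bottom of that stack, A, is the root.

A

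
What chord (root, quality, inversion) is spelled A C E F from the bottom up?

The distinct note names are A, C, E, F. Stacked in thirds they read F–A–C–E, which is a major seventh chord on F.
A is the third of F major seventh; third in the bass means first inversion (figured bass 6/5).

F major seventh, first inversion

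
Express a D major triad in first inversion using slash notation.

First inversion of D major has the third (F#) in the bass. As a slash chord: Dmaj/F#.

Dmaj/F#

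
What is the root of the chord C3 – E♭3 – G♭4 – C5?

The distinct letter names are C, Eb, Gb. Arranged as a stack of thirds they read C–Eb–Gb, so C is the root (a C diminished triad).

C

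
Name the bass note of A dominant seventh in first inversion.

In first inversion the third is lowest. For A dominant seventh (A–C#–E–G) that is C#.

C#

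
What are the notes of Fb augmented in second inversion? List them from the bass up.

The chord tones are Fb–Ab–C. With the fifth (C) lowest for second inversion: C, Fb, Ab.

C, Fb, Ab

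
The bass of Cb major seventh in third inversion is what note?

The seventh of Cb major seventh (Cb–Eb–Gb–Bb) is Bb; that is the bass in third inversion.

Bb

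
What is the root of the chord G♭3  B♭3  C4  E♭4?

The distinct letter names are Gb, Bb, C, Eb. Arranged as a stack of thirds they read C–Eb–Gb–Bb, so C is the root (a C half-diminished seventh chord).

C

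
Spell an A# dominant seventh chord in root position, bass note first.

A#, C##, E#, G#

Spelling A# dominant seventh: A#–C##–E#–G#. In root position the root is bass, giving A#, C##, E#, G# from the bottom.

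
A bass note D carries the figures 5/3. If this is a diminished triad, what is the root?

D

The figures 5/3 mean the root of the chord is in the bass. If D is the root of a diminished triad, the root is D (chord tones D–F–Ab).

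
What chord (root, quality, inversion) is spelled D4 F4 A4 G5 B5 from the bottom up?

The pitch classes D, F, A, G, B arrange in thirds as G–B–D–F–A: a G dominant ninth chord.
The lowest note is D, the fifth of the chord, so this is second inversion.

G dominant ninth, second inversion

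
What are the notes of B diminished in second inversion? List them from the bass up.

Spelling B diminished: B–D–F. In second inversion the fifth is bass, giving F, B, D from the bottom.

F, B, D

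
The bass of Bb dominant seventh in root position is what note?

In root position the root is lowest. For Bb dominant seventh (Bb–D–F–Ab) that is Bb.

Bb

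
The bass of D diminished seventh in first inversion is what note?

F

The third of D diminished seventh (D–F–Ab–Cb) is F; that is the bass in first inversion.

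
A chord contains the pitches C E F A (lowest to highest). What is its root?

F

Reordering C, E, F, A into stacked thirds gives F–A–C–E; the bottom of that stack, F, is the root.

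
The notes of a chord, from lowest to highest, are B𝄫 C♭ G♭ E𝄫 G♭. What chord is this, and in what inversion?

The distinct note names are Bbb, Cb, Gb, Ebb. Stacked in thirds they read Cb–Ebb–Gb–Bbb, which is a minor seventh chord on Cb.
With the seventh (Bbb) in the bass, the chord is in third inversion (figured bass 4/2).

Cb minor seventh, third inversion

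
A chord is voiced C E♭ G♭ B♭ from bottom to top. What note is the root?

The distinct letter names are C, Eb, Gb, Bb. Arranged as a stack of thirds they read C–Eb–Gb–Bb, so C is the root (a C half-diminished seventh chord).

C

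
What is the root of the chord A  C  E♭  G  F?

F

The distinct letter names are A, C, Eb, G, F. Arranged as a stack of thirds they read F–A–C–Eb–G, so F is the root (an F dominant ninth chord).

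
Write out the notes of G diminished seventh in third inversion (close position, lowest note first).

The chord tones are G–Bb–Db–Fb. With the seventh (Fb) lowest for third inversion: Fb, G, Bb, Db.

Fb, G, Bb, Db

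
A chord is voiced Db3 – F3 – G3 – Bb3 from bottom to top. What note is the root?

G

Db, F, G, Bb are the tones of a G half-diminished seventh chord (G–Bb–Db–F), making G the root.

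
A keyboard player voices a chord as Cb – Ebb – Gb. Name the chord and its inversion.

The distinct note names are Cb, Ebb, Gb. Stacked in thirds they read Cb–Ebb–Gb, which is a minor triad on Cb.
With the root (Cb) in the bass, the chord is in root position (figured bass 5/3).

Cb minor, root position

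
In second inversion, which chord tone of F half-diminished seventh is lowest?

The fifth of F half-diminished seventh (F–Ab–Cb–Eb) is Cb; that is the bass in second inversion.

Cb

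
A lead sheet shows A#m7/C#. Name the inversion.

first inversion

A#m7/C# means A# minor seventh with C# in the bass. C# is the third of A# minor seventh (A#–C#–E#–G#), so this is first inversion.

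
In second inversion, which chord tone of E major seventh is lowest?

In second inversion the fifth is lowest. For E major seventh (E–G#–B–D#) that is B.

B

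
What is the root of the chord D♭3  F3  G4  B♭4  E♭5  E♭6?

Db, F, G, Bb, Eb are the tones of an Eb dominant ninth chord (Eb–G–Bb–Db–F), making Eb the root.

Eb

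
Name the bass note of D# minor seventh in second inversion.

D# minor seventh is D#–F#–A#–C#. Second inversion places the fifth in the bass: A#.

A#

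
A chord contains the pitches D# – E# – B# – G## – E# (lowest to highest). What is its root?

E#

D#, E#, B#, G## are the tones of an E# dominant seventh chord (E#–G##–B#–D#), making E# the root.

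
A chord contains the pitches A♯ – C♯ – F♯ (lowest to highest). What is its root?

Reordering A#, C#, F# into stacked thirds gives F#–A#–C#; the bottom of that stack, F#, is the root.

F#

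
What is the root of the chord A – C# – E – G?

A

Reordering A, C#, E, G into stacked thirds gives A–C#–E–G; the bottom of that stack, A, is the root.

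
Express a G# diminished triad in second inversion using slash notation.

Second inversion of G# diminished has the fifth (D) in the bass. As a slash chord: G#dim/D.

G#dim/D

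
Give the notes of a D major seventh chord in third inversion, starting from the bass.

The chord tones are D–F#–A–C#. With the seventh (C#) lowest for third inversion: C#, D, F#, A.

C#, D, F#, A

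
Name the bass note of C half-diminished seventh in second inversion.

Gb

The fifth of C half-diminished seventh (C–Eb–Gb–Bb) is Gb; that is the bass in second inversion.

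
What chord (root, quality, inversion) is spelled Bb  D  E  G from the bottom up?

E half-diminished seventh, second inversion

Reducing to letter names: Bb, D, E, G. These stack in thirds as E–G–Bb–D — an E half-diminished seventh chord.
The lowest note is Bb, the fifth of the chord, so this is second inversion (figured bass 4/3).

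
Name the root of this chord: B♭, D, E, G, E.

E

Reordering Bb, D, E, G into stacked thirds gives E–G–Bb–D; the bottom of that stack, E, is the root.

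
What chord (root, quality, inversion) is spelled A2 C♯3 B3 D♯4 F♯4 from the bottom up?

The distinct note names are A, C#, B, D#, F#. Stacked in thirds they read B–D#–F#–A–C#, which is a dominant ninth chord on B.
The lowest note is A, the seventh of the chord, so this is third inversion.

B dominant ninth, third inversion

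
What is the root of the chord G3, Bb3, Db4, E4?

Reordering G, Bb, Db, E into stacked thirds gives E–G–Bb–Db; the bottom of that stack, E, is the root.

E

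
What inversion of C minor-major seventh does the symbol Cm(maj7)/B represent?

third inversion

Cm(maj7)/B means C minor-major seventh with B in the bass. B is the seventh of C minor-major seventh (C–Eb–G–B), so this is third inversion.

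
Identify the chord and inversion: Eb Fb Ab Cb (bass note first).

Reducing to letter names: Eb, Fb, Ab, Cb. These stack in thirds as Fb–Ab–Cb–Eb — an Fb major seventh chord.
With the seventh (Eb) in the bass, the chord is in third inversion (figured bass 4/2).

Fb major seventh, third inversion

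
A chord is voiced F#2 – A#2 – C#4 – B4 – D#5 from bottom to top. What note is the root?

B

Reordering F#, A#, C#, B, D# into stacked thirds gives B–D#–F#–A#–C#; the bottom of that stack, B, is the root.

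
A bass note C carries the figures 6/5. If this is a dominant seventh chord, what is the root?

The figures 6/5 mean the third of the chord is in the bass. If C is the third of a dominant seventh chord, the root is Ab (chord tones Ab–C–Eb–Gb).

Ab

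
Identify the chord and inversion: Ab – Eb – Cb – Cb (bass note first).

Ab minor, root position

The distinct note names are Ab, Eb, Cb. Stacked in thirds they read Ab–Cb–Eb, which is a minor triad on Ab.
With the root (Ab) in the bass, the chord is in root position (figured bass 5/3).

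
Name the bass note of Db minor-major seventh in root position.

Db minor-major seventh is Db–Fb–Ab–C. Root position places the root in the bass: Db.

Db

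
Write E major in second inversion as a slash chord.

Second inversion of E major has the fifth (B) in the bass. As a slash chord: Emaj/B.

Emaj/B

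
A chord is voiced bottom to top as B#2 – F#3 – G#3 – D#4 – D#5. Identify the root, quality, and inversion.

G# dominant seventh, first inversion

The distinct note names are B#, F#, G#, D#. Stacked in thirds they read G#–B#–D#–F#, which is a dominant seventh chord on G#.
B# is the third of G# dominant seventh; third in the bass means first inversion (figured bass 6/5).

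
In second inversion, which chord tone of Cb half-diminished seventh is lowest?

Cb half-diminished seventh is Cb–Ebb–Gbb–Bbb. Second inversion places the fifth in the bass: Gbb.

Gbb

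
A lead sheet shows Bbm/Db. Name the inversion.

Bbm/Db means Bb minor with Db in the bass. Db is the third of Bb minor (Bb–Db–F), so this is first inversion.

first inversion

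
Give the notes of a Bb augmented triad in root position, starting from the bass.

Bb, D, F#

Bb augmented is Bb–D–F#. Root position puts the root (Bb) in the bass, with the remaining tones above: Bb, D, F#.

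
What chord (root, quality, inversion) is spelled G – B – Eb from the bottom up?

Eb augmented, first inversion

The distinct note names are G, B, Eb. Stacked in thirds they read Eb–G–B, which is an augmented triad on Eb.
G is the third of Eb augmented; third in the bass means first inversion (figured bass 6).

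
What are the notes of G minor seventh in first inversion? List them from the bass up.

Spelling G minor seventh: G–Bb–D–F. In first inversion the third is bass, giving Bb, D, F, G from the bottom.

Bb, D, F, G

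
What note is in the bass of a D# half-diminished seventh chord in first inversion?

F#

The third of D# half-diminished seventh (D#–F#–A–C#) is F#; that is the bass in first inversion.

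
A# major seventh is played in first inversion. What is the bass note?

In first inversion the third is lowest. For A# major seventh (A#–C##–E#–G##) that is C##.

C##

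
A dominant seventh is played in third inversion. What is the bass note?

G

The seventh of A dominant seventh (A–C#–E–G) is G; that is the bass in third inversion.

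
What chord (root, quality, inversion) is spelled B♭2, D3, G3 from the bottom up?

G minor, first inversion

The pitch classes Bb, D, G arrange in thirds as G–Bb–D: a G minor triad.
The lowest note is Bb, the third of the chord, so this is first inversion (figured bass 6).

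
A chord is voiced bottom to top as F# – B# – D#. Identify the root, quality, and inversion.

The distinct note names are F#, B#, D#. Stacked in thirds they read B#–D#–F#, which is a diminished triad on B#.
The lowest note is F#, the fifth of the chord, so this is second inversion (figured bass 6/4).

B# diminished, second inversion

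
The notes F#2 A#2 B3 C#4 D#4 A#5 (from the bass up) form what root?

Reordering F#, A#, B, C#, D# into stacked thirds gives B–D#–F#–A#–C#; the bottom of that stack, B, is the root.

B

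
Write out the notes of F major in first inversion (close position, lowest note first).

A, C, F

Spelling F major: F–A–C. In first inversion the third is bass, giving A, C, F from the bottom.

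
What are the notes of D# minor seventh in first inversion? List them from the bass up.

F#, A#, C#, D#

D# minor seventh is D#–F#–A#–C#. First inversion puts the third (F#) in the bass, with the remaining tones above: F#, A#, C#, D#.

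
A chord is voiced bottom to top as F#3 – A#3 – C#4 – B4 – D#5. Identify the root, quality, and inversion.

B major ninth, second inversion

Reducing to letter names: F#, A#, C#, B, D#. These stack in thirds as B–D#–F#–A#–C# — a B major ninth chord.
With the fifth (F#) in the bass, the chord is in second inversion.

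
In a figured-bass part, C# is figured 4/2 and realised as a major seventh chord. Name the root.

D

The figures 4/2 mean the seventh of the chord is in the bass. If C# is the seventh of a major seventh chord, the root is D (chord tones D–F#–A–C#).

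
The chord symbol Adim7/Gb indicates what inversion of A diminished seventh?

third inversion

Adim7/Gb means A diminished seventh with Gb in the bass. Gb is the seventh of A diminished seventh (A–C–Eb–Gb), so this is third inversion.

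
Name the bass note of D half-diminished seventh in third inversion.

C

The seventh of D half-diminished seventh (D–F–Ab–C) is C; that is the bass in third inversion.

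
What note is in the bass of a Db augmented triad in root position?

In root position the root is lowest. For Db augmented (Db–F–A) that is Db.

Db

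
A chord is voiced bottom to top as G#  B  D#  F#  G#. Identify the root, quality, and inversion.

Reducing to letter names: G#, B, D#, F#. These stack in thirds as G#–B–D#–F# — a G# minor seventh chord.
G# is the root of G# minor seventh; root in the bass means root position (figured bass 7).

G# minor seventh, root position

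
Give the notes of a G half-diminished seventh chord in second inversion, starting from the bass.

G half-diminished seventh is G–Bb–Db–F. Second inversion puts the fifth (Db) in the bass, with the remaining tones above: Db, F, G, Bb.

Db, F, G, Bb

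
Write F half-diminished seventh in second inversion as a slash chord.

Fø7/Cb

Second inversion of F half-diminished seventh has the fifth (Cb) in the bass. As a slash chord: Fø7/Cb.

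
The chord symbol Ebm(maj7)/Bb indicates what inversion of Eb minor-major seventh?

second inversion

Ebm(maj7)/Bb means Eb minor-major seventh with Bb in the bass. Bb is the fifth of Eb minor-major seventh (Eb–Gb–Bb–D), so this is second inversion.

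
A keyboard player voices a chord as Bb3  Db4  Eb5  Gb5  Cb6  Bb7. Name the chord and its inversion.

Cb major ninth, third inversion

The distinct note names are Bb, Db, Eb, Gb, Cb. Stacked in thirds they read Cb–Eb–Gb–Bb–Db, which is a major ninth chord on Cb.
With the seventh (Bb) in the bass, the chord is in third inversion.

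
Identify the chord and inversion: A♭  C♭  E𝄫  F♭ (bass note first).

The pitch classes Ab, Cb, Ebb, Fb arrange in thirds as Fb–Ab–Cb–Ebb: an Fb dominant seventh chord.
Ab is the third of Fb dominant seventh; third in the bass means first inversion (figured bass 6/5).

Fb dominant seventh, first inversion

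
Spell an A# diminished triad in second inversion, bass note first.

Spelling A# diminished: A#–C#–E. In second inversion the fifth is bass, giving E, A#, C# from the bottom.

E, A#, C#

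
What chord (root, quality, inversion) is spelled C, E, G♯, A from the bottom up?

A minor-major seventh, first inversion

The distinct note names are C, E, G#, A. Stacked in thirds they read A–C–E–G#, which is a minor-major seventh chord on A.
C is the third of A minor-major seventh; third in the bass means first inversion (figured bass 6/5).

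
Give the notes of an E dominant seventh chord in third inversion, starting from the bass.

D, E, G#, B

E dominant seventh is E–G#–B–D. Third inversion puts the seventh (D) in the bass, with the remaining tones above: D, E, G#, B.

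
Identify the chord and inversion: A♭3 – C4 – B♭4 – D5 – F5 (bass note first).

Bb dominant ninth, third inversion

The distinct note names are Ab, C, Bb, D, F. Stacked in thirds they read Bb–D–F–Ab–C, which is a dominant ninth chord on Bb.
The lowest note is Ab, the seventh of the chord, so this is third inversion.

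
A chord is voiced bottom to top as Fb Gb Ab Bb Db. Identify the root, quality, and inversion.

Gb dominant ninth, third inversion

Reducing to letter names: Fb, Gb, Ab, Bb, Db. These stack in thirds as Gb–Bb–Db–Fb–Ab — a Gb dominant ninth chord.
The lowest note is Fb, the seventh of the chord, so this is third inversion.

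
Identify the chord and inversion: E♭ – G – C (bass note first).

The distinct note names are Eb, G, C. Stacked in thirds they read C–Eb–G, which is a minor triad on C.
With the third (Eb) in the bass, the chord is in first inversion (figured bass 6).

C minor, first inversion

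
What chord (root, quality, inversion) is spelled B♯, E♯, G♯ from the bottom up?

Reducing to letter names: B#, E#, G#. These stack in thirds as E#–G#–B# — an E# minor triad.
B# is the fifth of E# minor; fifth in the bass means second inversion (figured bass 6/4).

E# minor, second inversion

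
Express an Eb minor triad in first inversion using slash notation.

First inversion of Eb minor has the third (Gb) in the bass. As a slash chord: Ebm/Gb.

Ebm/Gb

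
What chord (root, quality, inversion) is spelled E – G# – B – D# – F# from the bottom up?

E major ninth, root position

The pitch classes E, G#, B, D#, F# arrange in thirds as E–G#–B–D#–F#: an E major ninth chord.
E is the root of E major ninth; root in the bass means root position.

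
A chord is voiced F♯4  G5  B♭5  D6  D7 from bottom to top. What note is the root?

Reordering F#, G, Bb, D into stacked thirds gives G–Bb–D–F#; the bottom of that stack, G, is the root.

G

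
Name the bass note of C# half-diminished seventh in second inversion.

G

The fifth of C# half-diminished seventh (C#–E–G–B) is G; that is the bass in second inversion.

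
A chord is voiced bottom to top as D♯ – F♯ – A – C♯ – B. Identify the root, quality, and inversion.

Reducing to letter names: D#, F#, A, C#, B. These stack in thirds as B–D#–F#–A–C# — a B dominant ninth chord.
D# is the third of B dominant ninth; third in the bass means first inversion.

B dominant ninth, first inversion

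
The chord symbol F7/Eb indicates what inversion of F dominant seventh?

F7/Eb means F dominant seventh with Eb in the bass. Eb is the seventh of F dominant seventh (F–A–C–Eb), so this is third inversion.

third inversion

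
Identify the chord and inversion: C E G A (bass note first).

A minor seventh, first inversion

The pitch classes C, E, G, A arrange in thirds as A–C–E–G: an A minor seventh chord.
C is the third of A minor seventh; third in the bass means first inversion (figured bass 6/5).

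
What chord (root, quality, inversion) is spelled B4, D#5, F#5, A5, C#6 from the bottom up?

B dominant ninth, root position

Reducing to letter names: B, D#, F#, A, C#. These stack in thirds as B–D#–F#–A–C# — a B dominant ninth chord.
B is the root of B dominant ninth; root in the bass means root position.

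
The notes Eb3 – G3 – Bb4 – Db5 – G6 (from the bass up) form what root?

Eb

Reordering Eb, G, Bb, Db into stacked thirds gives Eb–G–Bb–Db; the bottom of that stack, Eb, is the root.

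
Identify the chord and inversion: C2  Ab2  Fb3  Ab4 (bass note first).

Fb augmented, second inversion

The distinct note names are C, Ab, Fb. Stacked in thirds they read Fb–Ab–C, which is an augmented triad on Fb.
The lowest note is C, the fifth of the chord, so this is second inversion (figured bass 6/4).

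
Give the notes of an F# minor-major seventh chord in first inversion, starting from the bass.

A, C#, E#, F#

F# minor-major seventh is F#–A–C#–E#. First inversion puts the third (A) in the bass, with the remaining tones above: A, C#, E#, F#.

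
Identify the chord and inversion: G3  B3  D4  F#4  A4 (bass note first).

The distinct note names are G, B, D, F#, A. Stacked in thirds they read G–B–D–F#–A, which is a major ninth chord on G.
With the root (G) in the bass, the chord is in root position.

G major ninth, root position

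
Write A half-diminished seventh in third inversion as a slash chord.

Aø7/G

Third inversion of A half-diminished seventh has the seventh (G) in the bass. As a slash chord: Aø7/G.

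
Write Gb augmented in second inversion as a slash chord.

Second inversion of Gb augmented has the fifth (D) in the bass. As a slash chord: Gbaug/D.

Gbaug/D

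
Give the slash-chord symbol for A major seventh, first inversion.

Amaj7/C#

First inversion of A major seventh has the third (C#) in the bass. As a slash chord: Amaj7/C#.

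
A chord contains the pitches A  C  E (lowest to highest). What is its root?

A

A, C, E are the tones of an A minor triad (A–C–E), making A the root.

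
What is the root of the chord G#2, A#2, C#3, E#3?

A#

The distinct letter names are G#, A#, C#, E#. Arranged as a stack of thirds they read A#–C#–E#–G#, so A# is the root (an A# minor seventh chord).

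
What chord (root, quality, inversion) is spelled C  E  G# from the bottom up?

C augmented, root position

The pitch classes C, E, G# arrange in thirds as C–E–G#: a C augmented triad.
With the root (C) in the bass, the chord is in root position (figured bass 5/3).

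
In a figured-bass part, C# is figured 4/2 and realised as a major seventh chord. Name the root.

D

The figures 4/2 mean the seventh of the chord is in the bass. If C# is the seventh of a major seventh chord, the root is D (chord tones D–F#–A–C#).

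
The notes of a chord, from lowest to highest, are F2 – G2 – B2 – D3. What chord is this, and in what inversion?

G dominant seventh, third inversion

The distinct note names are F, G, B, D. Stacked in thirds they read G–B–D–F, which is a dominant seventh chord on G.
F is the seventh of G dominant seventh; seventh in the bass means third inversion (figured bass 4/2).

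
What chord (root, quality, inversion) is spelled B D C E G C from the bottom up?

C major ninth, third inversion

The distinct note names are B, D, C, E, G. Stacked in thirds they read C–E–G–B–D, which is a major ninth chord on C.
With the seventh (B) in the bass, the chord is in third inversion.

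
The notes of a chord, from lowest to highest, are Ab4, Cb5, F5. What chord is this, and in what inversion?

F diminished, first inversion

The pitch classes Ab, Cb, F arrange in thirds as F–Ab–Cb: an F diminished triad.
Ab is the third of F diminished; third in the bass means first inversion (figured bass 6).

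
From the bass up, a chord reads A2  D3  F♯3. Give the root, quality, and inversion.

D major, second inversion

The distinct note names are A, D, F#. Stacked in thirds they read D–F#–A, which is a major triad on D.
The lowest note is A, the fifth of the chord, so this is second inversion (figured bass 6/4).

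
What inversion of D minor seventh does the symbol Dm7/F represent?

first inversion

Dm7/F means D minor seventh with F in the bass. F is the third of D minor seventh (D–F–A–C), so this is first inversion.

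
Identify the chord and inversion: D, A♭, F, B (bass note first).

The pitch classes D, Ab, F, B arrange in thirds as B–D–F–Ab: a B diminished seventh chord.
With the third (D) in the bass, the chord is in first inversion (figured bass 6/5).

B diminished seventh, first inversion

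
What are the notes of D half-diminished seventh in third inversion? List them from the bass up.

Spelling D half-diminished seventh: D–F–Ab–C. In third inversion the seventh is bass, giving C, D, F, Ab from the bottom.

C, D, F, Ab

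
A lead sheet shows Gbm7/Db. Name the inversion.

Gbm7/Db means Gb minor seventh with Db in the bass. Db is the fifth of Gb minor seventh (Gb–Bbb–Db–Fb), so this is second inversion.

second inversion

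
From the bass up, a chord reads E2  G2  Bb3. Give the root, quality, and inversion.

E diminished, root position

The pitch classes E, G, Bb arrange in thirds as E–G–Bb: an E diminished triad.
E is the root of E diminished; root in the bass means root position (figured bass 5/3).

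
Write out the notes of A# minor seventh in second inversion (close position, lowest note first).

Spelling A# minor seventh: A#–C#–E#–G#. In second inversion the fifth is bass, giving E#, G#, A#, C# from the bottom.

E#, G#, A#, C#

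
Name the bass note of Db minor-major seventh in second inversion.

Ab

The fifth of Db minor-major seventh (Db–Fb–Ab–C) is Ab; that is the bass in second inversion.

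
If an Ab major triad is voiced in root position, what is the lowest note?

Ab major is Ab–C–Eb. Root position places the root in the bass: Ab.

Ab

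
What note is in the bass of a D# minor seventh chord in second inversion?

A#

The fifth of D# minor seventh (D#–F#–A#–C#) is A#; that is the bass in second inversion.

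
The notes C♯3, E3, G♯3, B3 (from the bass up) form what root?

C#

C#, E, G#, B are the tones of a C# minor seventh chord (C#–E–G#–B), making C# the root.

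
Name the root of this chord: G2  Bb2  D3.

G, Bb, D are the tones of a G minor triad (G–Bb–D), making G the root.

G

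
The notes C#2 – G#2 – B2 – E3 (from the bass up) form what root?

The distinct letter names are C#, G#, B, E. Arranged as a stack of thirds they read C#–E–G#–B, so C# is the root (a C# minor seventh chord).

C#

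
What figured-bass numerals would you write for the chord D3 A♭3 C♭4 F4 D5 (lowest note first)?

7

The notes D, Ab, Cb, F stack in thirds as D–F–Ab–Cb — a D diminished seventh chord. The bass D is the root, so this is root position: figured 7.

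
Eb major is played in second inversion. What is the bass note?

The fifth of Eb major (Eb–G–Bb) is Bb; that is the bass in second inversion.

Bb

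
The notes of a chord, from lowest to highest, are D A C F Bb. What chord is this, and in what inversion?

The distinct note names are D, A, C, F, Bb. Stacked in thirds they read Bb–D–F–A–C, which is a major ninth chord on Bb.
With the third (D) in the bass, the chord is in first inversion.

Bb major ninth, first inversion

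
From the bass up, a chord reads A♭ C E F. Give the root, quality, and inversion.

The distinct note names are Ab, C, E, F. Stacked in thirds they read F–Ab–C–E, which is a minor-major seventh chord on F.
The lowest note is Ab, the third of the chord, so this is first inversion (figured bass 6/5).

F minor-major seventh, first inversion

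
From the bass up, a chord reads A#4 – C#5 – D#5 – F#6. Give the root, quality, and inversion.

D# minor seventh, second inversion

The pitch classes A#, C#, D#, F# arrange in thirds as D#–F#–A#–C#: a D# minor seventh chord.
A# is the fifth of D# minor seventh; fifth in the bass means second inversion (figured bass 4/3).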